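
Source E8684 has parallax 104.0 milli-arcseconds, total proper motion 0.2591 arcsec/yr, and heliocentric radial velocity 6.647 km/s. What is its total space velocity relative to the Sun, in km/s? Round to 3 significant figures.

d = 1/p = 1/0.1040″ = 9.6154 pc.
v_t = 4.740 μ d = 4.740 × 0.2591 × 9.6154 = 11.809 km/s.
v = √(v_r² + v_t²) = √(6.647² + 11.809²) = √183.635 = 13.551 km/s.

13.6 km/s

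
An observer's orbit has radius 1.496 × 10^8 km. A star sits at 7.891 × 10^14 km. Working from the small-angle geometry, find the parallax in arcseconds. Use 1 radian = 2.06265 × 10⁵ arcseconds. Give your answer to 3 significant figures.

0.0391 arcsec

θ ≈ B/d = (1.496 × 10^8) / (7.891 × 10^14) = 1.8958 × 10^-7 rad.
In arcseconds: 1.8958 × 10^-7 × 206265 = 0.039104″.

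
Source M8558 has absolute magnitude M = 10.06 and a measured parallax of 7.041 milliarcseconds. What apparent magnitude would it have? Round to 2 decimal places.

d = 1/p = 1/0.007041″ = 142.03 pc.
m − M = 5 log₁₀ d − 5 = 5 log₁₀(142.03) − 5 = 10.7619 − 5 = 5.7619.
m = M + (m − M) = 10.06 + 5.7619 = 15.82.

m = 15.82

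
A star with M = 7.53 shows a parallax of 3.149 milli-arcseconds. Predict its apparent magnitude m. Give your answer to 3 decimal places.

m = 15.039

d = 1/p = 1/0.003149″ = 317.56 pc.
m − M = 5 log₁₀ d − 5 = 5 log₁₀(317.56) − 5 = 12.5091 − 5 = 7.5091.
m = M + (m − M) = 7.53 + 7.5091 = 15.039.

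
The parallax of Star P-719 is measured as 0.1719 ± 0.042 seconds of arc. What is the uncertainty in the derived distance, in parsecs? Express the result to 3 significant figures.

1.42 pc

d = 1/p, so σ_d = σ_p / p².
σ_d = 0.0420 / (0.1719)² = 0.0420 / 0.02955 = 1.4213 pc.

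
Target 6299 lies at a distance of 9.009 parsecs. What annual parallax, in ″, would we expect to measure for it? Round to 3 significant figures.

0.111 ″

p = 1/d = 1/9.009 = 0.111 arcsec.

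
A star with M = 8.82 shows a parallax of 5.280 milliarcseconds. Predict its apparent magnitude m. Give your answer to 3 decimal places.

d = 1/p = 1/0.005280″ = 189.39 pc.
m − M = 5 log₁₀ d − 5 = 5 log₁₀(189.39) − 5 = 11.3868 − 5 = 6.3868.
m = M + (m − M) = 8.82 + 6.3868 = 15.207.

m = 15.207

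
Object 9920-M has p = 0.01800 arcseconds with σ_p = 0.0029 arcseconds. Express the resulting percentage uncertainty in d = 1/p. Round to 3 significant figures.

For d = 1/p, |σ_d/d| = |σ_p/p|.
σ_p/p = 0.0029 / 0.01800 = 0.16111 = 16.111%.

16.1%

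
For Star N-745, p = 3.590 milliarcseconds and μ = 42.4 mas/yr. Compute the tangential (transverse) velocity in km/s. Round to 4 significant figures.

d = 1/p = 1/0.003590″ = 278.55 pc.
μ = 42.4 mas/yr = 0.0424 ″/yr.
v_t = 4.74 × μ × d = 4.74 × 0.0424 × 278.55 = 55.982 km/s.

55.98 km/s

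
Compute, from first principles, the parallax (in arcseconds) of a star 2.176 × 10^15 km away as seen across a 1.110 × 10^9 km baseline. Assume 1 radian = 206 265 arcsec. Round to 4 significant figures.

θ ≈ B/d = (1.110 × 10^9) / (2.176 × 10^15) = 5.1011 × 10^-7 rad.
In arcseconds: 5.1011 × 10^-7 × 206265 = 0.10522″.

0.1052 arcsec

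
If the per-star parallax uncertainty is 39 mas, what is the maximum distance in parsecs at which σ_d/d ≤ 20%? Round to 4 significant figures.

σ_d/d = σ_p/p, so the condition is σ_p/p ≤ 0.20, i.e. p ≥ σ_p/0.20.
p_min = 39/0.20 = 195 mas = 0.195 arcsec.
d_max = 1/p_min = 1/0.195 = 5.1282 pc.

5.128 pc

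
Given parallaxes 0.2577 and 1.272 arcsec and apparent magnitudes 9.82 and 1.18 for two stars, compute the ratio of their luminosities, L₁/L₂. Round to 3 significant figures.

d₁ = 1/p₁ = 1/0.2577″ = 3.8805 pc; d₂ = 1/p₂ = 1/1.272″ = 0.78616 pc.
M₁ = m₁ − 5 log₁₀ d₁ + 5 = 9.82 − 2.9444 + 5 = 11.8756.
M₂ = 1.18 − (-0.5224) + 5 = 6.7024.
L₁/L₂ = 10^(0.4(M₂ − M₁)) = 10^(0.4 × (-5.1732)) = 10^(-2.06928) = 0.0085255.

L₁/L₂ = 0.00853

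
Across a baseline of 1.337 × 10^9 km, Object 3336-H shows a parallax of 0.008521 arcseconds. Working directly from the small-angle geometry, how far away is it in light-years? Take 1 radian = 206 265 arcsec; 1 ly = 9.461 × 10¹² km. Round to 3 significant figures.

3420 ly

θ = 0.008521″ = 0.008521/206265 = 4.1311 × 10^-8 rad.
d = B/θ = (1.337 × 10^9) / (4.1311 × 10^-8) = 3.2364 × 10^16 km = (3.2364 × 10^16) / (9.461 × 10^12) ly = 3420.8 ly.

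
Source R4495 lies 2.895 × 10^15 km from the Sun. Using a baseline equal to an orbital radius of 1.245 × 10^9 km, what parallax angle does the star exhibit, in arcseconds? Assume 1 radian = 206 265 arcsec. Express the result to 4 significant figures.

θ ≈ B/d = (1.245 × 10^9) / (2.895 × 10^15) = 4.3005 × 10^-7 rad.
In arcseconds: 4.3005 × 10^-7 × 206265 = 0.088704″.

0.08870 arcsec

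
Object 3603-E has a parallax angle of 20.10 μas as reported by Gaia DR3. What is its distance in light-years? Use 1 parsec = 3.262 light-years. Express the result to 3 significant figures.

162000 light years

p = 20.10 μas = 0.00002010 arcsec.
d = 1/p = 1/0.00002010 = 49751 pc.
In light-years: 49751 × 3.262 = 1.6229 × 10^5 ly.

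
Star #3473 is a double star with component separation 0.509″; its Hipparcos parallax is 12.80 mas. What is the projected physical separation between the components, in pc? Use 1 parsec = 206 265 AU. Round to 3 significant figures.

0.000193 pc

d = 1/p = 1/0.01280″ = 78.125 pc.
At distance d (pc), an angle of θ arcsec spans θ·d AU: s = 0.509 × 78.125 = 39.766 AU.
= 39.766 / 206265 = 0.00019279 pc.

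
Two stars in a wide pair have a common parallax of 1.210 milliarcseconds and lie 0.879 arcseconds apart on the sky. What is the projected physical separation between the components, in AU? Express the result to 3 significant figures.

726 AU

d = 1/p = 1/0.001210″ = 826.45 pc.
At distance d (pc), an angle of θ arcsec spans θ·d AU: s = 0.879 × 826.45 = 726.45 AU.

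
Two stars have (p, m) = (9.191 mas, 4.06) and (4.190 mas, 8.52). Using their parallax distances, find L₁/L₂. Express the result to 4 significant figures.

d₁ = 1/p₁ = 1/0.009191″ = 108.8 pc; d₂ = 1/p₂ = 1/0.004190″ = 238.66 pc.
M₁ = m₁ − 5 log₁₀ d₁ + 5 = 4.06 − 10.1831 + 5 = -1.1231.
M₂ = 8.52 − 11.8889 + 5 = 1.6311.
L₁/L₂ = 10^(0.4(M₂ − M₁)) = 10^(0.4 × 2.7542) = 10^1.10168 = 12.638.

L₁/L₂ = 12.64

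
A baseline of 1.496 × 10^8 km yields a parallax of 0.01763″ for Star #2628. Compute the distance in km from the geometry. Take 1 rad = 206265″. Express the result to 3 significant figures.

θ = 0.01763″ = 0.01763/206265 = 8.5473 × 10^-8 rad.
d = B/θ = (1.496 × 10^8) / (8.5473 × 10^-8) = 1.7503 × 10^15 km.

1.75 × 10^15 km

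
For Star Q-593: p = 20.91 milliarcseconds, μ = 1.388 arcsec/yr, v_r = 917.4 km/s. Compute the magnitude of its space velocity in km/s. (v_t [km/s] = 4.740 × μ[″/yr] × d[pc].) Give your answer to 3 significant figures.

970 km/s

d = 1/p = 1/0.02091″ = 47.824 pc.
v_t = 4.740 μ d = 4.740 × 1.388 × 47.824 = 314.64 km/s.
v = √(v_r² + v_t²) = √(917.4² + 314.64²) = √940621 = 969.86 km/s.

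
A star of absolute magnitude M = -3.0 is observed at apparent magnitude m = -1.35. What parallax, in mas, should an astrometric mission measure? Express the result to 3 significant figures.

46.8 mas

m − M = -1.35 − (-3.0) = 1.65.
d = 10^((m−M)/5 + 1) = 10^1.330 = 21.38 pc.
p = 1/d = 1/21.38 = 0.046773 arcsec = 46.773 mas.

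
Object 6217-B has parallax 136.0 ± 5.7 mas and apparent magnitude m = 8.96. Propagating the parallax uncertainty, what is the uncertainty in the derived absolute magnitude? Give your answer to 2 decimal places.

M = m − 5 log₁₀ d + 5 = m + 5 log₁₀ p + 5, so ∂M/∂p = 5/(p ln 10).
σ_M = (5/ln 10) · (σ_p/p) = 2.1715 × 5.7/136.0 = 2.1715 × 0.041912 = 0.091012.

σ_M = 0.09 mag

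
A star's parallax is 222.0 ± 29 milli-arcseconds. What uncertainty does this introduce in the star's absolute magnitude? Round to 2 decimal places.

M = m − 5 log₁₀ d + 5 = m + 5 log₁₀ p + 5, so ∂M/∂p = 5/(p ln 10).
σ_M = (5/ln 10) · (σ_p/p) = 2.1715 × 29/222.0 = 2.1715 × 0.13063 = 0.28366.

σ_M = 0.28 mag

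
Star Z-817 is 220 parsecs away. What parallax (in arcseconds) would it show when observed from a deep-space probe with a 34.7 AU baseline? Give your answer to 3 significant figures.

0.158 arcsec

p (arcsec) = B (AU) / d (pc).
p = 34.7 / 220 = 0.15773 arcsec.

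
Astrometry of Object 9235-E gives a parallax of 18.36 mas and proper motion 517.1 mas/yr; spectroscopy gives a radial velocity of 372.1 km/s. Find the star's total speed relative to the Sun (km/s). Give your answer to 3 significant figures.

d = 1/p = 1/0.01836″ = 54.466 pc.
μ = 517.1 mas/yr = 0.5171 ″/yr.
v_t = 4.740 μ d = 4.740 × 0.5171 × 54.466 = 133.5 km/s.
v = √(v_r² + v_t²) = √(372.1² + 133.5²) = √156281 = 395.32 km/s.

395 km/s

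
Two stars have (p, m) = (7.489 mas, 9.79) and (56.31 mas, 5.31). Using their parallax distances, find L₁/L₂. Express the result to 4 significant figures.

L₁/L₂ = 0.9127

d₁ = 1/p₁ = 1/0.007489″ = 133.53 pc; d₂ = 1/p₂ = 1/0.05631″ = 17.759 pc.
M₁ = m₁ − 5 log₁₀ d₁ + 5 = 9.79 − 10.6279 + 5 = 4.1621.
M₂ = 5.31 − 6.2471 + 5 = 4.0629.
L₁/L₂ = 10^(0.4(M₂ − M₁)) = 10^(0.4 × (-0.0992)) = 10^(-0.03968) = 0.91268.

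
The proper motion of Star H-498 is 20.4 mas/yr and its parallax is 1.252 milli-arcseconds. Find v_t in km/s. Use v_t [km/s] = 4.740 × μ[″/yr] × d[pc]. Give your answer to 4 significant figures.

77.23 km/s

d = 1/p = 1/0.001252″ = 798.72 pc.
μ = 20.4 mas/yr = 0.0204 ″/yr.
v_t = 4.74 × μ × d = 4.74 × 0.0204 × 798.72 = 77.233 km/s.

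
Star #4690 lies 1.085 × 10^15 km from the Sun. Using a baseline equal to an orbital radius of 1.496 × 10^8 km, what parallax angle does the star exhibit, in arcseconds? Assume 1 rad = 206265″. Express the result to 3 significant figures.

0.0284 arcsec

θ ≈ B/d = (1.496 × 10^8) / (1.085 × 10^15) = 1.3788 × 10^-7 rad.
In arcseconds: 1.3788 × 10^-7 × 206265 = 0.02844″.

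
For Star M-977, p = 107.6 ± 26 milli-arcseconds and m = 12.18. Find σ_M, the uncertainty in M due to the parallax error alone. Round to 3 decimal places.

σ_M = 0.525 mag

M = m − 5 log₁₀ d + 5 = m + 5 log₁₀ p + 5, so ∂M/∂p = 5/(p ln 10).
σ_M = (5/ln 10) · (σ_p/p) = 2.1715 × 26/107.6 = 2.1715 × 0.24164 = 0.52472.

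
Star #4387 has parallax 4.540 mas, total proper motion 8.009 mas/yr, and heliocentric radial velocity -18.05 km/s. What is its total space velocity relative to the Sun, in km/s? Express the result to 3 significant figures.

19.9 km/s

d = 1/p = 1/0.004540″ = 220.26 pc.
μ = 8.009 mas/yr = 0.008009 ″/yr.
v_t = 4.740 μ d = 4.740 × 0.008009 × 220.26 = 8.3617 km/s.
v = √(v_r² + v_t²) = √((-18.05)² + 8.3617²) = √395.721 = 19.893 km/s.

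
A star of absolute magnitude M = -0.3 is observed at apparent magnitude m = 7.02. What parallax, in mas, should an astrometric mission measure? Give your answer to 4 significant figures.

m − M = 7.02 − (-0.3) = 7.32.
d = 10^((m−M)/5 + 1) = 10^2.464 = 291.07 pc.
p = 1/d = 1/291.07 = 0.0034356 arcsec = 3.4356 mas.

3.436 mas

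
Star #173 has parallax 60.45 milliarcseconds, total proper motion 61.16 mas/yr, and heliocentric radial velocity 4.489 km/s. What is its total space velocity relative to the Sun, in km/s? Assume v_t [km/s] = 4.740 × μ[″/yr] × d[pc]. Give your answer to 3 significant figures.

d = 1/p = 1/0.06045″ = 16.543 pc.
μ = 61.16 mas/yr = 0.06116 ″/yr.
v_t = 4.740 μ d = 4.740 × 0.06116 × 16.543 = 4.7958 km/s.
v = √(v_r² + v_t²) = √(4.489² + 4.7958²) = √43.1508 = 6.5689 km/s.

6.57 km/s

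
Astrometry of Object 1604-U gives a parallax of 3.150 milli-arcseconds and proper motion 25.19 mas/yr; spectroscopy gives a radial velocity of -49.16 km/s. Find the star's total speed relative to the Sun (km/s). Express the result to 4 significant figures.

62.08 km/s

d = 1/p = 1/0.003150″ = 317.46 pc.
μ = 25.19 mas/yr = 0.02519 ″/yr.
v_t = 4.740 μ d = 4.740 × 0.02519 × 317.46 = 37.905 km/s.
v = √(v_r² + v_t²) = √((-49.16)² + 37.905²) = √3853.49 = 62.076 km/s.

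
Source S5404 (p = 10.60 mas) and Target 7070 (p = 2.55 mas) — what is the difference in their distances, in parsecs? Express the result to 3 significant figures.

d_A = 1/0.01060″ = 94.34 pc; d_B = 1/0.002550″ = 392.16 pc.
|d_B − d_A| = |392.16 − 94.34| = 297.82 pc.

298 pc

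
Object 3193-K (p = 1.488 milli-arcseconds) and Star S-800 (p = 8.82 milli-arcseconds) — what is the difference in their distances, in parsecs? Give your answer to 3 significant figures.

559 pc

d_A = 1/0.001488″ = 672.04 pc; d_B = 1/0.008820″ = 113.38 pc.
|d_B − d_A| = |113.38 − 672.04| = 558.66 pc.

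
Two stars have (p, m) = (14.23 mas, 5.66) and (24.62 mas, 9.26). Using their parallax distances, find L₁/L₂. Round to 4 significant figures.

L₁/L₂ = 82.45

d₁ = 1/p₁ = 1/0.01423″ = 70.274 pc; d₂ = 1/p₂ = 1/0.02462″ = 40.617 pc.
M₁ = m₁ − 5 log₁₀ d₁ + 5 = 5.66 − 9.2340 + 5 = 1.4260.
M₂ = 9.26 − 8.0435 + 5 = 6.2165.
L₁/L₂ = 10^(0.4(M₂ − M₁)) = 10^(0.4 × 4.7905) = 10^1.91620 = 82.452.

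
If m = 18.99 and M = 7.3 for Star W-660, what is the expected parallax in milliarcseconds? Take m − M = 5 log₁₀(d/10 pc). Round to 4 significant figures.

m − M = 18.99 − 7.3 = 11.69.
d = 10^((m−M)/5 + 1) = 10^3.338 = 2177.7 pc.
p = 1/d = 1/2177.7 = 0.0004592 arcsec = 0.4592 mas.

0.4592 mas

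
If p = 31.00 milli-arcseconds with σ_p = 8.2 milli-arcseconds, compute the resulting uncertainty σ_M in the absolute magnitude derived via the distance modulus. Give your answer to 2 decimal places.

M = m − 5 log₁₀ d + 5 = m + 5 log₁₀ p + 5, so ∂M/∂p = 5/(p ln 10).
σ_M = (5/ln 10) · (σ_p/p) = 2.1715 × 8.2/31.00 = 2.1715 × 0.26452 = 0.57441.

σ_M = 0.57 mag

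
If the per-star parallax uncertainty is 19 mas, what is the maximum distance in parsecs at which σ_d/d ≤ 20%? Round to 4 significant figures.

10.53 pc

σ_d/d = σ_p/p, so the condition is σ_p/p ≤ 0.20, i.e. p ≥ σ_p/0.20.
p_min = 19/0.20 = 95 mas = 0.095 arcsec.
d_max = 1/p_min = 1/0.095 = 10.526 pc.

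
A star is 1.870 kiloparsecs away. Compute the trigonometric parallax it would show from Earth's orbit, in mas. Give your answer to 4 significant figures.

d = 1.870 kpc = 1870 pc.
p = 1/d = 1/1870 = 0.00053476 arcsec.
= 0.00053476 × 1000 = 0.53476 mas.

0.5348 mas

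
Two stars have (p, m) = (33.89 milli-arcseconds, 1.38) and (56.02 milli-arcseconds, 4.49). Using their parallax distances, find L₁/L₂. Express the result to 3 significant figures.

L₁/L₂ = 47.9

d₁ = 1/p₁ = 1/0.03389″ = 29.507 pc; d₂ = 1/p₂ = 1/0.05602″ = 17.851 pc.
M₁ = m₁ − 5 log₁₀ d₁ + 5 = 1.38 − 7.3496 + 5 = -0.9696.
M₂ = 4.49 − 6.2583 + 5 = 3.2317.
L₁/L₂ = 10^(0.4(M₂ − M₁)) = 10^(0.4 × 4.2013) = 10^1.68052 = 47.92.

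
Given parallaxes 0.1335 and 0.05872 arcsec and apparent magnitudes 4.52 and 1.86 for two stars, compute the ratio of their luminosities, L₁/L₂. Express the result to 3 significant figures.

L₁/L₂ = 0.0167

d₁ = 1/p₁ = 1/0.1335″ = 7.4906 pc; d₂ = 1/p₂ = 1/0.05872″ = 17.03 pc.
M₁ = m₁ − 5 log₁₀ d₁ + 5 = 4.52 − 4.3726 + 5 = 5.1474.
M₂ = 1.86 − 6.1561 + 5 = 0.7039.
L₁/L₂ = 10^(0.4(M₂ − M₁)) = 10^(0.4 × (-4.4435)) = 10^(-1.77740) = 0.016696.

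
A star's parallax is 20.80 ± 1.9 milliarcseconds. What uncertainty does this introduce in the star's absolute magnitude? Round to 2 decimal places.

σ_M = 0.20 mag

M = m − 5 log₁₀ d + 5 = m + 5 log₁₀ p + 5, so ∂M/∂p = 5/(p ln 10).
σ_M = (5/ln 10) · (σ_p/p) = 2.1715 × 1.9/20.80 = 2.1715 × 0.091346 = 0.19836.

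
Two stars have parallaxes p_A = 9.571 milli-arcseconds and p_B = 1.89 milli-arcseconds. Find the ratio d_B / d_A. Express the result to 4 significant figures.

5.064

Since d = 1/p, d_B/d_A = p_A/p_B.
= 9.571 / 1.89 = 5.064.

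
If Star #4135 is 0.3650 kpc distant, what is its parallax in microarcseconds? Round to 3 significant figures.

2740 μas

d = 0.3650 kpc = 365 pc.
p = 1/d = 1/365 = 0.0027397 arcsec.
= 0.0027397 × 10⁶ = 2739.7 μas.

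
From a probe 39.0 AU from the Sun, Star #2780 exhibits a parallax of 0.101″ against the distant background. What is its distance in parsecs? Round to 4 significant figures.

386.1 pc

With baseline B (in AU) and parallax p (in arcsec), d = B/p parsecs.
d = 39.0 / 0.101 = 386.14 pc.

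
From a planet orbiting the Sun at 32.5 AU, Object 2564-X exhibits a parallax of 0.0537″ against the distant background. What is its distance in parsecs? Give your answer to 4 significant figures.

605.2 pc

With baseline B (in AU) and parallax p (in arcsec), d = B/p parsecs.
d = 32.5 / 0.0537 = 605.21 pc.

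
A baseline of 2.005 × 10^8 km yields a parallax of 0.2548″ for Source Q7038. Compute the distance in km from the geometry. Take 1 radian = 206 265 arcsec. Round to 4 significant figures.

1.623 × 10^14 km

θ = 0.2548″ = 0.2548/206265 = 1.2353 × 10^-6 rad.
d = B/θ = (2.005 × 10^8) / (1.2353 × 10^-6) = 1.6231 × 10^14 km.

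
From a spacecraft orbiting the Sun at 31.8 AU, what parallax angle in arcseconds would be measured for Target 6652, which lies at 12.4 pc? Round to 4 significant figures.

p (arcsec) = B (AU) / d (pc).
p = 31.8 / 12.4 = 2.5645 arcsec.

2.565 arcsec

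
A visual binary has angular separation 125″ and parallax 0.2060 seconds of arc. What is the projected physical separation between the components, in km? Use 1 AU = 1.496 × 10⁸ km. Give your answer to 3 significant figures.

9.08 × 10^10 km

d = 1/p = 1/0.2060″ = 4.8544 pc.
At distance d (pc), an angle of θ arcsec spans θ·d AU: s = 125 × 4.8544 = 606.8 AU.
= 606.8 × 1.496 × 10⁸ km = 9.0777 × 10^10 km.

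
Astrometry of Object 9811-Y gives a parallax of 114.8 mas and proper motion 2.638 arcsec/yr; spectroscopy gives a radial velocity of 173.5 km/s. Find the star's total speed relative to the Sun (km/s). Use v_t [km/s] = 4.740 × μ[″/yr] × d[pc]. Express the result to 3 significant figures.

205 km/s

d = 1/p = 1/0.1148″ = 8.7108 pc.
v_t = 4.740 μ d = 4.740 × 2.638 × 8.7108 = 108.92 km/s.
v = √(v_r² + v_t²) = √(173.5² + 108.92²) = √41965.8 = 204.86 km/s.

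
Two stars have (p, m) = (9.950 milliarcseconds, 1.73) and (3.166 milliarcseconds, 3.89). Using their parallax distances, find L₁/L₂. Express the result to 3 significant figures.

d₁ = 1/p₁ = 1/0.009950″ = 100.5 pc; d₂ = 1/p₂ = 1/0.003166″ = 315.86 pc.
M₁ = m₁ − 5 log₁₀ d₁ + 5 = 1.73 − 10.0108 + 5 = -3.2808.
M₂ = 3.89 − 12.4975 + 5 = -3.6075.
L₁/L₂ = 10^(0.4(M₂ − M₁)) = 10^(0.4 × (-0.3267)) = 10^(-0.13068) = 0.74015.

L₁/L₂ = 0.740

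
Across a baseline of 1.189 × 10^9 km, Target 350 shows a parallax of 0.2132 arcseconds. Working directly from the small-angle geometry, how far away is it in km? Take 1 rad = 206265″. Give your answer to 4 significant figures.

1.150 × 10^15 km

θ = 0.2132″ = 0.2132/206265 = 1.0336 × 10^-6 rad.
d = B/θ = (1.189 × 10^9) / (1.0336 × 10^-6) = 1.1503 × 10^15 km.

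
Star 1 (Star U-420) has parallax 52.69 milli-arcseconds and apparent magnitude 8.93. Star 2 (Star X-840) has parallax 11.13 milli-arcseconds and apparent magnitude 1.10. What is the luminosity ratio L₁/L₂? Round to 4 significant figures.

d₁ = 1/p₁ = 1/0.05269″ = 18.979 pc; d₂ = 1/p₂ = 1/0.01113″ = 89.847 pc.
M₁ = m₁ − 5 log₁₀ d₁ + 5 = 8.93 − 6.3914 + 5 = 7.5386.
M₂ = 1.10 − 9.7675 + 5 = -3.6675.
L₁/L₂ = 10^(0.4(M₂ − M₁)) = 10^(0.4 × (-11.2061)) = 10^(-4.48244) = 0.000032928.

L₁/L₂ = 3.293 × 10^-5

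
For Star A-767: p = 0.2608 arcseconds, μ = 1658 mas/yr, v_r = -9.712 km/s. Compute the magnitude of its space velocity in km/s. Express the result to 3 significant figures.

d = 1/p = 1/0.2608″ = 3.8344 pc.
μ = 1658 mas/yr = 1.658 ″/yr.
v_t = 4.740 μ d = 4.740 × 1.658 × 3.8344 = 30.134 km/s.
v = √(v_r² + v_t²) = √((-9.712)² + 30.134²) = √1002.38 = 31.66 km/s.

31.7 km/s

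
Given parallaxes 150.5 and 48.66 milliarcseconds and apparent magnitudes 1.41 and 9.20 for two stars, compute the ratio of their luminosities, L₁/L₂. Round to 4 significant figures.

d₁ = 1/p₁ = 1/0.1505″ = 6.6445 pc; d₂ = 1/p₂ = 1/0.04866″ = 20.551 pc.
M₁ = m₁ − 5 log₁₀ d₁ + 5 = 1.41 − 4.1123 + 5 = 2.2977.
M₂ = 9.20 − 6.5642 + 5 = 7.6358.
L₁/L₂ = 10^(0.4(M₂ − M₁)) = 10^(0.4 × 5.3381) = 10^2.13524 = 136.53.

L₁/L₂ = 136.5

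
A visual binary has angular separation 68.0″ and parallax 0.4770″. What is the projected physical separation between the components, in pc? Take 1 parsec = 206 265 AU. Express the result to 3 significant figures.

d = 1/p = 1/0.4770″ = 2.0964 pc.
At distance d (pc), an angle of θ arcsec spans θ·d AU: s = 68.0 × 2.0964 = 142.56 AU.
= 142.56 / 206265 = 0.00069115 pc.

0.000691 pc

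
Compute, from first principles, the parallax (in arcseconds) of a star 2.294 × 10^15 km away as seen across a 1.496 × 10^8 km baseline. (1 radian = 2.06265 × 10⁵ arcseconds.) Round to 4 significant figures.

0.01345 arcsec

θ ≈ B/d = (1.496 × 10^8) / (2.294 × 10^15) = 6.5214 × 10^-8 rad.
In arcseconds: 6.5214 × 10^-8 × 206265 = 0.013451″.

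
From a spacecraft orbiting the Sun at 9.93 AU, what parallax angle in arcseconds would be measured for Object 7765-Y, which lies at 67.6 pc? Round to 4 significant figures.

p (arcsec) = B (AU) / d (pc).
p = 9.93 / 67.6 = 0.14689 arcsec.

0.1469 arcsec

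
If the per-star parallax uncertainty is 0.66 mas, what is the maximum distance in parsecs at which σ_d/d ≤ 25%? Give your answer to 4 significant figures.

σ_d/d = σ_p/p, so the condition is σ_p/p ≤ 0.25, i.e. p ≥ σ_p/0.25.
p_min = 0.66/0.25 = 2.64 mas = 0.00264 arcsec.
d_max = 1/p_min = 1/0.00264 = 378.79 pc.

378.8 pc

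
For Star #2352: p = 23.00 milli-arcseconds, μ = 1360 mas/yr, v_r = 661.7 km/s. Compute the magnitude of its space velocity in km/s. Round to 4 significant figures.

718.6 km/s

d = 1/p = 1/0.02300″ = 43.478 pc.
μ = 1360 mas/yr = 1.360 ″/yr.
v_t = 4.740 μ d = 4.740 × 1.360 × 43.478 = 280.28 km/s.
v = √(v_r² + v_t²) = √(661.7² + 280.28²) = √516404 = 718.61 km/s.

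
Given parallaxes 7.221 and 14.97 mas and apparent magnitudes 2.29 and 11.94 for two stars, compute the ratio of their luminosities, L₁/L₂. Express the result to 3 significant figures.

L₁/L₂ = 31100

d₁ = 1/p₁ = 1/0.007221″ = 138.48 pc; d₂ = 1/p₂ = 1/0.01497″ = 66.8 pc.
M₁ = m₁ − 5 log₁₀ d₁ + 5 = 2.29 − 10.7069 + 5 = -3.4169.
M₂ = 11.94 − 9.1239 + 5 = 7.8161.
L₁/L₂ = 10^(0.4(M₂ − M₁)) = 10^(0.4 × 11.2330) = 10^4.49320 = 31131.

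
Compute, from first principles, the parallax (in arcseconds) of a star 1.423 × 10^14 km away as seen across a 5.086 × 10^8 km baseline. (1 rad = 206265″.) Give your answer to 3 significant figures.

0.737 arcsec

θ ≈ B/d = (5.086 × 10^8) / (1.423 × 10^14) = 3.5741 × 10^-6 rad.
In arcseconds: 3.5741 × 10^-6 × 206265 = 0.73721″.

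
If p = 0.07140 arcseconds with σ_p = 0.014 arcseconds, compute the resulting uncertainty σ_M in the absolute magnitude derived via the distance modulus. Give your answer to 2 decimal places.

σ_M = 0.43 mag

M = m − 5 log₁₀ d + 5 = m + 5 log₁₀ p + 5, so ∂M/∂p = 5/(p ln 10).
σ_M = (5/ln 10) · (σ_p/p) = 2.1715 × 0.014/0.07140 = 2.1715 × 0.19608 = 0.42579.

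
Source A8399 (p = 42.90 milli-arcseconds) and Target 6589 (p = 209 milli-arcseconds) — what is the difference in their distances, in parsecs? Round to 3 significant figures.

18.5 pc

d_A = 1/0.04290″ = 23.31 pc; d_B = 1/0.2090″ = 4.7847 pc.
|d_B − d_A| = |4.7847 − 23.31| = 18.525 pc.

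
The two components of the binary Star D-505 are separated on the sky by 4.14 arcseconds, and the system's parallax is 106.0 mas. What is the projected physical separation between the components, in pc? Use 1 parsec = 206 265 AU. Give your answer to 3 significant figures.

0.000189 pc

d = 1/p = 1/0.1060″ = 9.434 pc.
At distance d (pc), an angle of θ arcsec spans θ·d AU: s = 4.14 × 9.434 = 39.057 AU.
= 39.057 / 206265 = 0.00018935 pc.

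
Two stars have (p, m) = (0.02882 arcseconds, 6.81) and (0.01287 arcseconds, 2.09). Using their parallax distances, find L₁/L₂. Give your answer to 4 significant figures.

L₁/L₂ = 0.002581

d₁ = 1/p₁ = 1/0.02882″ = 34.698 pc; d₂ = 1/p₂ = 1/0.01287″ = 77.7 pc.
M₁ = m₁ − 5 log₁₀ d₁ + 5 = 6.81 − 7.7015 + 5 = 4.1085.
M₂ = 2.09 − 9.4521 + 5 = -2.3621.
L₁/L₂ = 10^(0.4(M₂ − M₁)) = 10^(0.4 × (-6.4706)) = 10^(-2.58824) = 0.0025808.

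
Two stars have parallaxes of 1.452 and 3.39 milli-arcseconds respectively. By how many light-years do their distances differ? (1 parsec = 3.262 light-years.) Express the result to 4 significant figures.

1284 ly

d_A = 1/0.001452″ = 688.71 pc; d_B = 1/0.003390″ = 294.99 pc.
|d_B − d_A| = |294.99 − 688.71| = 393.72 pc = 393.72 × 3.262 ly = 1284.3 ly.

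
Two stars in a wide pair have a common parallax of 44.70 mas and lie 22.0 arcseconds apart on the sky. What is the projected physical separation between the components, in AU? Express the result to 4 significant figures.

d = 1/p = 1/0.04470″ = 22.371 pc.
At distance d (pc), an angle of θ arcsec spans θ·d AU: s = 22.0 × 22.371 = 492.16 AU.

492.2 AU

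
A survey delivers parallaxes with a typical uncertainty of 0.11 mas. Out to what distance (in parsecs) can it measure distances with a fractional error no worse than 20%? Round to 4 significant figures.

σ_d/d = σ_p/p, so the condition is σ_p/p ≤ 0.20, i.e. p ≥ σ_p/0.20.
p_min = 0.11/0.20 = 0.55 mas = 0.00055 arcsec.
d_max = 1/p_min = 1/0.00055 = 1818.2 pc.

1818 pc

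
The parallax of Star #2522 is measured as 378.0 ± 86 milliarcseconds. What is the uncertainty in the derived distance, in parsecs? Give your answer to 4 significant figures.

0.6019 pc

d = 1/p, so σ_d = σ_p / p².
σ_d = 0.0860 / (0.3780)² = 0.0860 / 0.14288 = 0.6019 pc.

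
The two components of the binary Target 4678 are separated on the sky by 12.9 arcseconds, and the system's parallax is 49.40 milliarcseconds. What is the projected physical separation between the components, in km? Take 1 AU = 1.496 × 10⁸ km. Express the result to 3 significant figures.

3.91 × 10^10 km

d = 1/p = 1/0.04940″ = 20.243 pc.
At distance d (pc), an angle of θ arcsec spans θ·d AU: s = 12.9 × 20.243 = 261.13 AU.
= 261.13 × 1.496 × 10⁸ km = 3.9065 × 10^10 km.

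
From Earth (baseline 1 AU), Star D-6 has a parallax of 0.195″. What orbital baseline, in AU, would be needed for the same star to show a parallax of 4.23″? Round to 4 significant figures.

21.69 AU

Parallax scales linearly with baseline: p ∝ B, so B = p_target / p_Earth × 1 AU.
B = 4.23 / 0.195 = 21.692 AU.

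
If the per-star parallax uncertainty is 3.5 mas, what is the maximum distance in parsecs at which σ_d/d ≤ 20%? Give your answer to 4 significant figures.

σ_d/d = σ_p/p, so the condition is σ_p/p ≤ 0.20, i.e. p ≥ σ_p/0.20.
p_min = 3.5/0.20 = 17.5 mas = 0.0175 arcsec.
d_max = 1/p_min = 1/0.0175 = 57.143 pc.

57.14 pc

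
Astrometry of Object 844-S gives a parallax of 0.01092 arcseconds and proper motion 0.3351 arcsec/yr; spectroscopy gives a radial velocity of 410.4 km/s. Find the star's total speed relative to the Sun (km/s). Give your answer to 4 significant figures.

435.4 km/s

d = 1/p = 1/0.01092″ = 91.575 pc.
v_t = 4.740 μ d = 4.740 × 0.3351 × 91.575 = 145.46 km/s.
v = √(v_r² + v_t²) = √(410.4² + 145.46²) = √189587 = 435.42 km/s.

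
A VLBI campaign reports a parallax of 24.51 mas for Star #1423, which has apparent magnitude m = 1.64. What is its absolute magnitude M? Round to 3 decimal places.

M = -1.413

d = 1/p = 1/0.02451″ = 40.8 pc.
m − M = 5 log₁₀(40.8) − 5 = 8.0533 − 5 = 3.0533.
M = m − (m − M) = 1.64 − 3.0533 = -1.413.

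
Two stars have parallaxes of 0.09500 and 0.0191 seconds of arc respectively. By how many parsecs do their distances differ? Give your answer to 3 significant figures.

41.8 pc

d_A = 1/0.09500″ = 10.526 pc; d_B = 1/0.01910″ = 52.356 pc.
|d_B − d_A| = |52.356 − 10.526| = 41.83 pc.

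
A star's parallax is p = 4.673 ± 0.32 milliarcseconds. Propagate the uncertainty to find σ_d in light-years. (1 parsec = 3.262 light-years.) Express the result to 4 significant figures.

47.80 ly

d = 1/p, so σ_d = σ_p / p².
σ_d = 0.000320 / (0.004673)² = 0.000320 / 0.000021837 = 14.654 pc = 14.654 × 3.262 ly = 47.801 ly.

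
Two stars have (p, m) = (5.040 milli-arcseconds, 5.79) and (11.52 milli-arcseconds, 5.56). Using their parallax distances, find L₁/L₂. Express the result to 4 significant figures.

L₁/L₂ = 4.227

d₁ = 1/p₁ = 1/0.005040″ = 198.41 pc; d₂ = 1/p₂ = 1/0.01152″ = 86.806 pc.
M₁ = m₁ − 5 log₁₀ d₁ + 5 = 5.79 − 11.4878 + 5 = -0.6978.
M₂ = 5.56 − 9.6927 + 5 = 0.8673.
L₁/L₂ = 10^(0.4(M₂ − M₁)) = 10^(0.4 × 1.5651) = 10^0.62604 = 4.2271.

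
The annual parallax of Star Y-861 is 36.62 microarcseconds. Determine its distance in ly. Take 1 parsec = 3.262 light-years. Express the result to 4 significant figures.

89080 ly

p = 36.62 microarcseconds = 0.00003662 arcsec.
d = 1/p = 1/0.00003662 = 27307 pc.
In light-years: 27307 × 3.262 = 89075 ly.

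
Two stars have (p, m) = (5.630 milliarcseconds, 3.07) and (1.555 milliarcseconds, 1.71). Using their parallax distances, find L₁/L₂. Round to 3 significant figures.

d₁ = 1/p₁ = 1/0.005630″ = 177.62 pc; d₂ = 1/p₂ = 1/0.001555″ = 643.09 pc.
M₁ = m₁ − 5 log₁₀ d₁ + 5 = 3.07 − 11.2475 + 5 = -3.1775.
M₂ = 1.71 − 14.0414 + 5 = -7.3314.
L₁/L₂ = 10^(0.4(M₂ − M₁)) = 10^(0.4 × (-4.1539)) = 10^(-1.66156) = 0.021799.

L₁/L₂ = 0.0218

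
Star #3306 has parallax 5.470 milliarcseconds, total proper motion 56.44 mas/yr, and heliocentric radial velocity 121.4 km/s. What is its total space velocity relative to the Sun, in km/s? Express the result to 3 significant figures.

d = 1/p = 1/0.005470″ = 182.82 pc.
μ = 56.44 mas/yr = 0.05644 ″/yr.
v_t = 4.740 μ d = 4.740 × 0.05644 × 182.82 = 48.909 km/s.
v = √(v_r² + v_t²) = √(121.4² + 48.909²) = √17130.1 = 130.88 km/s.

131 km/s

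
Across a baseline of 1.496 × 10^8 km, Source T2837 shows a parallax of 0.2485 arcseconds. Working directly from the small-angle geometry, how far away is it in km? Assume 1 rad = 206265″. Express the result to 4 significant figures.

θ = 0.2485″ = 0.2485/206265 = 1.2048 × 10^-6 rad.
d = B/θ = (1.496 × 10^8) / (1.2048 × 10^-6) = 1.2417 × 10^14 km.

1.242 × 10^14 km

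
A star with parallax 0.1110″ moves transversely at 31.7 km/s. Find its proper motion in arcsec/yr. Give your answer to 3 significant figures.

0.742 arcsec/yr

d = 1/p = 1/0.1110″ = 9.009 pc.
μ = v_t / (4.74 d) = 31.7 / (4.74 × 9.009) = 31.7 / 42.703 = 0.74234 ″/yr.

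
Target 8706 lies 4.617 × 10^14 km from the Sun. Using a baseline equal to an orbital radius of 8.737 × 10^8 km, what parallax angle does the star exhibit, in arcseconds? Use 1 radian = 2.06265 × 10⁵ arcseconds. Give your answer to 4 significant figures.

θ ≈ B/d = (8.737 × 10^8) / (4.617 × 10^14) = 1.8924 × 10^-6 rad.
In arcseconds: 1.8924 × 10^-6 × 206265 = 0.39034″.

0.3903 arcsec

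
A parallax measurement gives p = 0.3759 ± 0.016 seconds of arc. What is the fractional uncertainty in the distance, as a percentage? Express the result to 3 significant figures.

For d = 1/p, |σ_d/d| = |σ_p/p|.
σ_p/p = 0.016 / 0.3759 = 0.042565 = 4.2565%.

4.26%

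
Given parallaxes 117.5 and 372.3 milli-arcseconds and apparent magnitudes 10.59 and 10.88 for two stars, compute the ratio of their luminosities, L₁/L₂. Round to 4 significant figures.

L₁/L₂ = 13.11

d₁ = 1/p₁ = 1/0.1175″ = 8.5106 pc; d₂ = 1/p₂ = 1/0.3723″ = 2.686 pc.
M₁ = m₁ − 5 log₁₀ d₁ + 5 = 10.59 − 4.6498 + 5 = 10.9402.
M₂ = 10.88 − 2.1455 + 5 = 13.7345.
L₁/L₂ = 10^(0.4(M₂ − M₁)) = 10^(0.4 × 2.7943) = 10^1.11772 = 13.114.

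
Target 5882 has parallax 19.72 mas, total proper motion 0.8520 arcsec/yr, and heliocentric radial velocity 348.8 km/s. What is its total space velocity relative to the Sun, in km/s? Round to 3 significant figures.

d = 1/p = 1/0.01972″ = 50.71 pc.
v_t = 4.740 μ d = 4.740 × 0.8520 × 50.71 = 204.79 km/s.
v = √(v_r² + v_t²) = √(348.8² + 204.79²) = √163600 = 404.47 km/s.

404 km/s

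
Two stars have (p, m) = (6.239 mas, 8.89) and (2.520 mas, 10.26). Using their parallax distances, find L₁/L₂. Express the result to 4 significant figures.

d₁ = 1/p₁ = 1/0.006239″ = 160.28 pc; d₂ = 1/p₂ = 1/0.002520″ = 396.83 pc.
M₁ = m₁ − 5 log₁₀ d₁ + 5 = 8.89 − 11.0244 + 5 = 2.8656.
M₂ = 10.26 − 12.9930 + 5 = 2.2670.
L₁/L₂ = 10^(0.4(M₂ − M₁)) = 10^(0.4 × (-0.5986)) = 10^(-0.23944) = 0.57618.

L₁/L₂ = 0.5762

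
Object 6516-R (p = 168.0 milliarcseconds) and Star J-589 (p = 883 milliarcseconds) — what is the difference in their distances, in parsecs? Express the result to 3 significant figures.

d_A = 1/0.1680″ = 5.9524 pc; d_B = 1/0.8830″ = 1.1325 pc.
|d_B − d_A| = |1.1325 − 5.9524| = 4.8199 pc.

4.82 pc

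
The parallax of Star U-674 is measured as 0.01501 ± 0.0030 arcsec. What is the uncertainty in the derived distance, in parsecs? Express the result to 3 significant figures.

d = 1/p, so σ_d = σ_p / p².
σ_d = 0.00300 / (0.01501)² = 0.00300 / 0.0002253 = 13.316 pc.

13.3 pc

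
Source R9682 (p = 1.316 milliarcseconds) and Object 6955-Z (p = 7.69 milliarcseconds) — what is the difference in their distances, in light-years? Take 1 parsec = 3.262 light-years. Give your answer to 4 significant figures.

d_A = 1/0.001316″ = 759.88 pc; d_B = 1/0.007690″ = 130.04 pc.
|d_B − d_A| = |130.04 − 759.88| = 629.84 pc = 629.84 × 3.262 ly = 2054.5 ly.

2055 ly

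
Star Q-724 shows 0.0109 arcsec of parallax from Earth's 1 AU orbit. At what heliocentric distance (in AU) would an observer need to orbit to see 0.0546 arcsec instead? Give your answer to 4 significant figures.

Parallax scales linearly with baseline: p ∝ B, so B = p_target / p_Earth × 1 AU.
B = 0.0546 / 0.0109 = 5.0092 AU.

5.009 AU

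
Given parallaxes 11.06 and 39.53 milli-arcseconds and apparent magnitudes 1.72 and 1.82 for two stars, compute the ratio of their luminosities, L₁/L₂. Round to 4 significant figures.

L₁/L₂ = 14.01

d₁ = 1/p₁ = 1/0.01106″ = 90.416 pc; d₂ = 1/p₂ = 1/0.03953″ = 25.297 pc.
M₁ = m₁ − 5 log₁₀ d₁ + 5 = 1.72 − 9.7812 + 5 = -3.0612.
M₂ = 1.82 − 7.0153 + 5 = -0.1953.
L₁/L₂ = 10^(0.4(M₂ − M₁)) = 10^(0.4 × 2.8659) = 10^1.14636 = 14.007.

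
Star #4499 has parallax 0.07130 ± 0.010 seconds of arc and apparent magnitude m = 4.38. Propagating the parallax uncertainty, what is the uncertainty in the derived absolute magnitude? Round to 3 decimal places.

σ_M = 0.305 mag

M = m − 5 log₁₀ d + 5 = m + 5 log₁₀ p + 5, so ∂M/∂p = 5/(p ln 10).
σ_M = (5/ln 10) · (σ_p/p) = 2.1715 × 0.010/0.07130 = 2.1715 × 0.14025 = 0.30455.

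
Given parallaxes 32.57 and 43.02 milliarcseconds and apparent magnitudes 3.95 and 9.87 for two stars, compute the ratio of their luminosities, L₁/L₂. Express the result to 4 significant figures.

L₁/L₂ = 407.1

d₁ = 1/p₁ = 1/0.03257″ = 30.703 pc; d₂ = 1/p₂ = 1/0.04302″ = 23.245 pc.
M₁ = m₁ − 5 log₁₀ d₁ + 5 = 3.95 − 7.4359 + 5 = 1.5141.
M₂ = 9.87 − 6.8316 + 5 = 8.0384.
L₁/L₂ = 10^(0.4(M₂ − M₁)) = 10^(0.4 × 6.5243) = 10^2.60972 = 407.12.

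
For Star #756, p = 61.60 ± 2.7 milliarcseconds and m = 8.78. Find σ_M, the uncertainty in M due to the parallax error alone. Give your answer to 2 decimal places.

M = m − 5 log₁₀ d + 5 = m + 5 log₁₀ p + 5, so ∂M/∂p = 5/(p ln 10).
σ_M = (5/ln 10) · (σ_p/p) = 2.1715 × 2.7/61.60 = 2.1715 × 0.043831 = 0.095179.

σ_M = 0.10 mag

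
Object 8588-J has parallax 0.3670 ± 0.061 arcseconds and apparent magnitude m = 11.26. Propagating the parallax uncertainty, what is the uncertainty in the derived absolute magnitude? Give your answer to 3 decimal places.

M = m − 5 log₁₀ d + 5 = m + 5 log₁₀ p + 5, so ∂M/∂p = 5/(p ln 10).
σ_M = (5/ln 10) · (σ_p/p) = 2.1715 × 0.061/0.3670 = 2.1715 × 0.16621 = 0.36093.

σ_M = 0.361 mag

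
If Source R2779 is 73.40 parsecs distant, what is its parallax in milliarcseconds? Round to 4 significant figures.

13.62 mas

p = 1/d = 1/73.4 = 0.013624 arcsec.
= 0.013624 × 1000 = 13.624 mas.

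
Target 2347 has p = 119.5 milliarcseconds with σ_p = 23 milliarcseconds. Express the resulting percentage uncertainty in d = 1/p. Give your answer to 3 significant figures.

For d = 1/p, |σ_d/d| = |σ_p/p|.
σ_p/p = 23 / 119.5 = 0.19247 = 19.247%.

19.2%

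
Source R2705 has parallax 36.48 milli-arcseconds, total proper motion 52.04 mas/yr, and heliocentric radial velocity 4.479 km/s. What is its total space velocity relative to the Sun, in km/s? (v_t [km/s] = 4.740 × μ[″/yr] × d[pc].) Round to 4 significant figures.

d = 1/p = 1/0.03648″ = 27.412 pc.
μ = 52.04 mas/yr = 0.05204 ″/yr.
v_t = 4.740 μ d = 4.740 × 0.05204 × 27.412 = 6.7617 km/s.
v = √(v_r² + v_t²) = √(4.479² + 6.7617²) = √65.782 = 8.1106 km/s.

8.111 km/s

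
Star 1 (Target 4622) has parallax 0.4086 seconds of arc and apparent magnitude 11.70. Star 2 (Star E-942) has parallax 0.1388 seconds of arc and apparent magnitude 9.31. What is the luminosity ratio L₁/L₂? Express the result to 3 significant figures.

d₁ = 1/p₁ = 1/0.4086″ = 2.4474 pc; d₂ = 1/p₂ = 1/0.1388″ = 7.2046 pc.
M₁ = m₁ − 5 log₁₀ d₁ + 5 = 11.70 − 1.9435 + 5 = 14.7565.
M₂ = 9.31 − 4.2880 + 5 = 10.0220.
L₁/L₂ = 10^(0.4(M₂ − M₁)) = 10^(0.4 × (-4.7345)) = 10^(-1.89380) = 0.01277.

L₁/L₂ = 0.0128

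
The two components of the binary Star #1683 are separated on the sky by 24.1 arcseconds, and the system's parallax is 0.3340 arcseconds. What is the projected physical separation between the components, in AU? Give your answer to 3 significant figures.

d = 1/p = 1/0.3340″ = 2.994 pc.
At distance d (pc), an angle of θ arcsec spans θ·d AU: s = 24.1 × 2.994 = 72.155 AU.

72.2 AU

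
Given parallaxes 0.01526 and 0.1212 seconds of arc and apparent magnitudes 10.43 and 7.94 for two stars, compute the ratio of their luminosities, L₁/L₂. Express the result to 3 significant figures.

d₁ = 1/p₁ = 1/0.01526″ = 65.531 pc; d₂ = 1/p₂ = 1/0.1212″ = 8.2508 pc.
M₁ = m₁ − 5 log₁₀ d₁ + 5 = 10.43 − 9.0822 + 5 = 6.3478.
M₂ = 7.94 − 4.5825 + 5 = 8.3575.
L₁/L₂ = 10^(0.4(M₂ − M₁)) = 10^(0.4 × 2.0097) = 10^0.80388 = 6.3662.

L₁/L₂ = 6.37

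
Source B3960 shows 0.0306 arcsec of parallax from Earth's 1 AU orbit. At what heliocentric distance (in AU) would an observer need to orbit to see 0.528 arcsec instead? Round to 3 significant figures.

17.3 AU

Parallax scales linearly with baseline: p ∝ B, so B = p_target / p_Earth × 1 AU.
B = 0.528 / 0.0306 = 17.255 AU.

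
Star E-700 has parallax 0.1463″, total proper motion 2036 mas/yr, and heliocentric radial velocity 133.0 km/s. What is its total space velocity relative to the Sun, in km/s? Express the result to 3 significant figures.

d = 1/p = 1/0.1463″ = 6.8353 pc.
μ = 2036 mas/yr = 2.036 ″/yr.
v_t = 4.740 μ d = 4.740 × 2.036 × 6.8353 = 65.965 km/s.
v = √(v_r² + v_t²) = √(133.0² + 65.965²) = √22040.4 = 148.46 km/s.

148 km/s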